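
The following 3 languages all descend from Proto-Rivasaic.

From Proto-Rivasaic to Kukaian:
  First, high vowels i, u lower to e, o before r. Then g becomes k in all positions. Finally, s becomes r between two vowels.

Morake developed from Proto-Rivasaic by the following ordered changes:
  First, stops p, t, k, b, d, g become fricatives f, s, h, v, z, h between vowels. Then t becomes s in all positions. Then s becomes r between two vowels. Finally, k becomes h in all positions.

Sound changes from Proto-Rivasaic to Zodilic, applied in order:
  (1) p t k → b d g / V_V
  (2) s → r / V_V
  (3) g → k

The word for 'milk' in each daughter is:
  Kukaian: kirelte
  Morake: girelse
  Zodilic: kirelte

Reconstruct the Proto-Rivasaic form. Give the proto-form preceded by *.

*giselte

Position 6: Kukaian has t, Morake has s, Zodilic has t. Kukaian preserves t here (none of its changes turn any other segment into t), so the proto-segment is *t.
Position 3: Kukaian has r, Morake has r, Zodilic has r. Taking the neighbouring segments as reconstructed: Kukaian r can only go back to *s; Morake r could go back to *t or *s or *r; Zodilic r could go back to *s or *r — the one source consistent with every daughter is *s.
Position 1: Kukaian has k, Morake has g, Zodilic has k. Morake preserves g here (none of its changes turn any other segment into g), so the proto-segment is *g.
The remaining positions agree across the daughters. Check the candidate against every language:
Kukaian: *giselte
  giselte (rule 1 does not apply)
  giselte → kiselte   [unconditioned shift]
  kiselte → kirelte   [rhotacism]
  giving Kukaian kirelte.
Morake: start from *giselte.
  rule 1: no change — giselte
  rule 2 (unconditioned shift): giselte → giselse
  rule 3 (rhotacism): giselse → girelse
  rule 4: no change — girelse
  ⇒ Morake girelse
Zodilic: *giselte
  giselte (rule 1 does not apply)
  giselte → girelte   [rhotacism]
  girelte → kirelte   [unconditioned shift]
  giving Zodilic kirelte.
Only *giselte yields all of Kukaian kirelte, Morake girelse, Zodilic kirelte.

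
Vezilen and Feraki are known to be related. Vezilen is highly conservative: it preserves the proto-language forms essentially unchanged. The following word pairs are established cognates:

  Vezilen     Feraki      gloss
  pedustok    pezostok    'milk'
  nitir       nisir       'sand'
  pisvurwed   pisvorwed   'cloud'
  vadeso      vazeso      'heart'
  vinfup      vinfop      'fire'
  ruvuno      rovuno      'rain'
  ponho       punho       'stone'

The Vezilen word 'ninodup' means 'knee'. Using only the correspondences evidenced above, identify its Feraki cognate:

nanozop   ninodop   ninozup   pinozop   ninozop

ninozop

pedustok ~ pezostok — Vezilen d corresponds to Feraki z between vowels (before a back vowel).
vinfup ~ vinfop — Vezilen u corresponds to Feraki o after a consonant, before a labial obstruent.
Applying these to Vezilen 'ninodup':
  ninodup → ninozup   (d→z between vowels (before a back vowel))
  ninozup → ninozop   (u→o after a consonant, before a labial obstruent)
So the Feraki cognate is 'ninozop'.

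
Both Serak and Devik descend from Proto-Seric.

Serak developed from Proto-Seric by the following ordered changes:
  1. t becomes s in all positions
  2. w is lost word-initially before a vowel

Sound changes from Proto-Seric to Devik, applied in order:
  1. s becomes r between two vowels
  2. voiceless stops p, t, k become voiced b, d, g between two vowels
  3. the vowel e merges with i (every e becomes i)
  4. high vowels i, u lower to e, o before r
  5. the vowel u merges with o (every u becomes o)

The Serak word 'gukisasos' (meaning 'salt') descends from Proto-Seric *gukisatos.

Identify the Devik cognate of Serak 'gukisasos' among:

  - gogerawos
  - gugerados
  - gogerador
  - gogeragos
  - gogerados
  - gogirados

gogerados

Devik: start from *gukisatos.
  rule 1 (rhotacism): gukisatos → gukiratos
  rule 2 (intervocalic voicing): gukiratos → gugirados
  rule 3: no change — gugirados
  rule 4 (pre-rhotic lowering): gugirados → gugerados
  rule 5 (vowel merger): gugerados → gogerados
  ⇒ Devik gogerados
Only 'gogerados' matches the regular Devik development of *gukisatos.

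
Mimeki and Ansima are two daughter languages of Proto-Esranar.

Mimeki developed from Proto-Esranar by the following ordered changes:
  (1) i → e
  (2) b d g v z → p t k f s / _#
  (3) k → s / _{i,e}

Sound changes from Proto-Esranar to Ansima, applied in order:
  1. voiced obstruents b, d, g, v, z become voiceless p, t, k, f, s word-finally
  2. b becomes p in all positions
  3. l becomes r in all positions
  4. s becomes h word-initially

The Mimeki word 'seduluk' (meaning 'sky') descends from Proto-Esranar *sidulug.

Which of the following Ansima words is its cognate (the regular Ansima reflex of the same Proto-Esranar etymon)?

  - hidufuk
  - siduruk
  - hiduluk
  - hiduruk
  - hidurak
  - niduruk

hiduruk

Ansima: start from *sidulug.
  rule 1 (final devoicing): sidulug → siduluk
  rule 2: no change — siduluk
  rule 3 (unconditioned shift): siduluk → siduruk
  rule 4 (debuccalisation): siduruk → hiduruk
  ⇒ Ansima hiduruk
The other candidates each miss or misapply at least one Ansima change.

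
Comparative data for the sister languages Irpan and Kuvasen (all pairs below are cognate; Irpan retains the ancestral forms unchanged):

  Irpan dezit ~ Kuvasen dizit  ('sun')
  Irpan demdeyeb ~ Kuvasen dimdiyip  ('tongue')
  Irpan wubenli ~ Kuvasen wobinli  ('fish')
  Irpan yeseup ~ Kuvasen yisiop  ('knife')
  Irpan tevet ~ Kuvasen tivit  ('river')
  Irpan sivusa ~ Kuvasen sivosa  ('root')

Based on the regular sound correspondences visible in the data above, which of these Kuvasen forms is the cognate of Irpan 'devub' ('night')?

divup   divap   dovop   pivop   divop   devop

tevet ~ tivit — Irpan e corresponds to Kuvasen i after a consonant, before a labial obstruent.
wubenli ~ wobinli — Irpan u corresponds to Kuvasen o after a consonant, before a labial obstruent.
demdeyeb ~ dimdiyip — Irpan b corresponds to Kuvasen p word-finally.
Applying these to Irpan 'devub':
  devub → divub   (e→i after a consonant, before a labial obstruent)
  divub → divob   (u→o after a consonant, before a labial obstruent)
  divob → divop   (b→p word-finally)
So the Kuvasen cognate is 'divop'.

divop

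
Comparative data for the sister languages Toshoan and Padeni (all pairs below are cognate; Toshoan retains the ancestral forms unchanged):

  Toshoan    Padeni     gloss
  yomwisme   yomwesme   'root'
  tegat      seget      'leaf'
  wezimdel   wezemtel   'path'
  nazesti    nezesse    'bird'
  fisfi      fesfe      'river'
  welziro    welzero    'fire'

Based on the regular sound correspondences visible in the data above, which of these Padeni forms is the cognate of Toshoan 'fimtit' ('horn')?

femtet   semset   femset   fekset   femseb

femset

wezimdel ~ wezemtel — Toshoan i corresponds to Padeni e after a consonant, before a nasal.
nazesti ~ nezesse — Toshoan t corresponds to Padeni s after a consonant, before a front vowel.
yomwisme ~ yomwesme, fisfi ~ fesfe — Toshoan i corresponds to Padeni e after a consonant, before a consonant other than r, m, n, p, b, f, v.
Applying these to Toshoan 'fimtit':
  fimtit → femtit   (i→e after a consonant, before a nasal)
  femtit → femsit   (t→s after a consonant, before a front vowel)
  femsit → femset   (i→e after a consonant, before a consonant other than r, m, n, p, b, f, v)
So the Padeni cognate is 'femset'.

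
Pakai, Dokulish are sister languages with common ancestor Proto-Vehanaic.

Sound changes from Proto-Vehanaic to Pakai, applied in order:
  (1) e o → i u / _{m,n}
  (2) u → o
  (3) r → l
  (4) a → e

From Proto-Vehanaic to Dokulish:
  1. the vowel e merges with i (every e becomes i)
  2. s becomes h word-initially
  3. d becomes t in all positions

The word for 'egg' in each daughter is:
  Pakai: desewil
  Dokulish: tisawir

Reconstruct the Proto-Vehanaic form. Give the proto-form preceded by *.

*desawir

Position 7: Pakai has l, Dokulish has r. Dokulish preserves r here (none of its changes turn any other segment into r), so the proto-segment is *r.
Position 4: Pakai has e, Dokulish has a. Dokulish preserves a here (none of its changes turn any other segment into a), so the proto-segment is *a.
Position 2: Pakai has e, Dokulish has i. Taking the neighbouring segments as reconstructed: Pakai e could go back to *a or *e; Dokulish i could go back to *e or *i — the one source consistent with every daughter is *e.
Verify the candidate proto-form against each daughter:
Pakai: start from *desawir.
  rule 1: no change — desawir
  rule 2: no change — desawir
  rule 3 (unconditioned shift): desawir → desawil
  rule 4 (vowel merger): desawil → desewil
  ⇒ Pakai desewil
Dokulish: start from *desawir.
  rule 1 (vowel merger): desawir → disawir
  rule 2: no change — disawir
  rule 3 (unconditioned shift): disawir → tisawir
  ⇒ Dokulish tisawir
No other proto-form is consistent with every reflex, so the reconstruction is *desawir.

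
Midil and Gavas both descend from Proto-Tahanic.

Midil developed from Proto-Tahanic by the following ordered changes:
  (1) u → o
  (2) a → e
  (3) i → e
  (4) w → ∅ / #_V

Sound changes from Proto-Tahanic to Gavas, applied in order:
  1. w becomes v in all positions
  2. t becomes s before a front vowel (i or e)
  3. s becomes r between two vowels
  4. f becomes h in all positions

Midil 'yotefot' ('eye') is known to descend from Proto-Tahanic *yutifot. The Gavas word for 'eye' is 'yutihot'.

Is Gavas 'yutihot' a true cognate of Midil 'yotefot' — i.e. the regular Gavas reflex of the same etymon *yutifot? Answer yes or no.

Derive the expected Gavas reflex of *yutifot:
Gavas: start from *yutifot.
  rule 1: no change — yutifot
  rule 2 (palatalisation): yutifot → yusifot
  rule 3 (rhotacism): yusifot → yurifot
  rule 4 (unconditioned shift): yurifot → yurihot
  ⇒ Gavas yurihot
The regular Gavas reflex would be 'yurihot', but the attested form is 'yutihot'. The correspondence is irregular, so they are not cognates (the Gavas form has a different source).

no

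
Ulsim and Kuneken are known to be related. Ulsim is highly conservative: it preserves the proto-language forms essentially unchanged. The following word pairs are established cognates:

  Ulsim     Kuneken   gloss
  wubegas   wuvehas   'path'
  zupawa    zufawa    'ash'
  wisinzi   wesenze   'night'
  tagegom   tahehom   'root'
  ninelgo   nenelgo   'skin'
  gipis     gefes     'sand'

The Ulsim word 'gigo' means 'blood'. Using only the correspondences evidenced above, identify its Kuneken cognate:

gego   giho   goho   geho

wisinzi ~ wesenze, gipis ~ gefes — Ulsim i corresponds to Kuneken e after a consonant, before a consonant other than r, m, n, p, b, f, v.
tagegom ~ tahehom — Ulsim g corresponds to Kuneken h between vowels (before a back vowel).
Applying these to Ulsim 'gigo':
  gigo → gego   (i→e after a consonant, before a consonant other than r, m, n, p, b, f, v)
  gego → geho   (g→h between vowels (before a back vowel))
So the Kuneken cognate is 'geho'.

geho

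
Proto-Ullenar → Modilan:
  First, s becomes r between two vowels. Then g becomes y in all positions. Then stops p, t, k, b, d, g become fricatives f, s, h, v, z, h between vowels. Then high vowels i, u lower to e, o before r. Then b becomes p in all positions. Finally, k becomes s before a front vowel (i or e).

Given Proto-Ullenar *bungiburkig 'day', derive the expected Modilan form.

punyivorsiy

Modilan: *bungiburkig > bunyiburkiy > bunyivurkiy > bunyivorkiy > punyivorkiy > punyivorsiy  (by unconditioned shift, intervocalic lenition, pre-rhotic lowering, unconditioned shift, palatalisation)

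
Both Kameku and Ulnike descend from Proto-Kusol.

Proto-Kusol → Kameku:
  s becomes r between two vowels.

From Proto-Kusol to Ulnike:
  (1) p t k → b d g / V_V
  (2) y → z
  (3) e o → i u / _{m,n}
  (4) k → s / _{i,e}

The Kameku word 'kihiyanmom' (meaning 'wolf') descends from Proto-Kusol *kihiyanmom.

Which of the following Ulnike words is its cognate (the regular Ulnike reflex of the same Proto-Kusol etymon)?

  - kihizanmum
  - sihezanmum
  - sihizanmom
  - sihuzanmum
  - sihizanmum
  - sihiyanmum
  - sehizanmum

Ulnike: start from *kihiyanmom.
  rule 1: no change — kihiyanmom
  rule 2 (unconditioned shift): kihiyanmom → kihizanmom
  rule 3 (pre-nasal raising): kihizanmom → kihizanmum
  rule 4 (palatalisation): kihizanmum → sihizanmum
  ⇒ Ulnike sihizanmum
The other candidates each miss or misapply at least one Ulnike change.

sihizanmum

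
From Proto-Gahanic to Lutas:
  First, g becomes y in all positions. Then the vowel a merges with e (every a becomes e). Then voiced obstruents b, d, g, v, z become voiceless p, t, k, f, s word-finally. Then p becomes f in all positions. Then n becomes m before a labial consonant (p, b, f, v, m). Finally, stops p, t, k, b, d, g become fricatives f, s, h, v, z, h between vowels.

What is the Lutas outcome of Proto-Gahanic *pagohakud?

Lutas: *pagohakud > payohakud > peyohekud > peyohekut > feyohekut > feyohehut  (by unconditioned shift, vowel merger, final devoicing, unconditioned shift, intervocalic lenition)

feyohehut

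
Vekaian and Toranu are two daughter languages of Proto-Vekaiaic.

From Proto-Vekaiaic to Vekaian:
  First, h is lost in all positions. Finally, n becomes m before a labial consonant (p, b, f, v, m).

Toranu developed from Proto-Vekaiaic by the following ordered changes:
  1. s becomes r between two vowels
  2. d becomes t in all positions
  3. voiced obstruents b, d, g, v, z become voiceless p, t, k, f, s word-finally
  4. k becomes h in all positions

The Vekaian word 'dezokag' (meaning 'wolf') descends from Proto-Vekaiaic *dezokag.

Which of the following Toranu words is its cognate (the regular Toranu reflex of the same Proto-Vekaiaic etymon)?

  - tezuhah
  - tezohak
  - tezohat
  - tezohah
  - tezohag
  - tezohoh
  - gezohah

tezohah

Toranu: start from *dezokag.
  rule 1: no change — dezokag
  rule 2 (unconditioned shift): dezokag → tezokag
  rule 3 (final devoicing): tezokag → tezokak
  rule 4 (unconditioned shift): tezokak → tezohah
  ⇒ Toranu tezohah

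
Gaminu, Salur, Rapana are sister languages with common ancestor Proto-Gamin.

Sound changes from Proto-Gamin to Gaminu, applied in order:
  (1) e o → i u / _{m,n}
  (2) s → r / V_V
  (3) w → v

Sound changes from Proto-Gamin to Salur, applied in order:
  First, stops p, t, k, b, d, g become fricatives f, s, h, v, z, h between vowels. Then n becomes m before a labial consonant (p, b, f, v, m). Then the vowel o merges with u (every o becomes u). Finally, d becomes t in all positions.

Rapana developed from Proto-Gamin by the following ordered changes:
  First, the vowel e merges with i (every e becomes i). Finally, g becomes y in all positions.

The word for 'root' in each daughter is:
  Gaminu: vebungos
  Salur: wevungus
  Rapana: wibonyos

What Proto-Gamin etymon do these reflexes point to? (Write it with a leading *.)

*webongos

Position 6: Gaminu has g, Salur has g, Rapana has y. Gaminu preserves g here (none of its changes turn any other segment into g), so the proto-segment is *g.
Position 3: Gaminu has b, Salur has v, Rapana has b. Gaminu preserves b here (none of its changes turn any other segment into b), so the proto-segment is *b.
Position 1: Gaminu has v, Salur has w, Rapana has w. Salur preserves w here (none of its changes turn any other segment into w), so the proto-segment is *w.
This points to *webongos. Verify forward in each daughter:
Gaminu: start from *webongos.
  rule 1 (pre-nasal raising): webongos → webungos
  rule 2: no change — webungos
  rule 3 (unconditioned shift): webungos → vebungos
  ⇒ Gaminu vebungos
Salur: *webongos
  webongos → wevongos   [intervocalic lenition]
  wevongos (rule 2 does not apply)
  wevongos → wevungus   [vowel merger]
  wevungus (rule 4 does not apply)
  giving Salur wevungus.
Rapana: *webongos
  webongos → wibongos   [vowel merger]
  wibongos → wibonyos   [unconditioned shift]
  giving Rapana wibonyos.
No other proto-form is consistent with every reflex, so the reconstruction is *webongos.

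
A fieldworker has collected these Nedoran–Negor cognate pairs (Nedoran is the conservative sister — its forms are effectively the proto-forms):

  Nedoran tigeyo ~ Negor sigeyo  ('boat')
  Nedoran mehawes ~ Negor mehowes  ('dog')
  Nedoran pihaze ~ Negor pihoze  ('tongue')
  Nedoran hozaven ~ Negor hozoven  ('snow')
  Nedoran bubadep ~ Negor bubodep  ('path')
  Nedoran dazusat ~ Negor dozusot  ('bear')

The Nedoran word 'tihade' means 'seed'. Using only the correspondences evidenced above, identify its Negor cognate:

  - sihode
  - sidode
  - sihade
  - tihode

sihode

tigeyo ~ sigeyo — Nedoran t corresponds to Negor s word-initially before a front vowel.
mehawes ~ mehowes, pihaze ~ pihoze — Nedoran a corresponds to Negor o after a consonant, before a consonant other than r, m, n, p, b, f, v.
Applying these to Nedoran 'tihade':
  tihade → sihade   (t→s word-initially before a front vowel)
  sihade → sihode   (a→o after a consonant, before a consonant other than r, m, n, p, b, f, v)
So the Negor cognate is 'sihode'.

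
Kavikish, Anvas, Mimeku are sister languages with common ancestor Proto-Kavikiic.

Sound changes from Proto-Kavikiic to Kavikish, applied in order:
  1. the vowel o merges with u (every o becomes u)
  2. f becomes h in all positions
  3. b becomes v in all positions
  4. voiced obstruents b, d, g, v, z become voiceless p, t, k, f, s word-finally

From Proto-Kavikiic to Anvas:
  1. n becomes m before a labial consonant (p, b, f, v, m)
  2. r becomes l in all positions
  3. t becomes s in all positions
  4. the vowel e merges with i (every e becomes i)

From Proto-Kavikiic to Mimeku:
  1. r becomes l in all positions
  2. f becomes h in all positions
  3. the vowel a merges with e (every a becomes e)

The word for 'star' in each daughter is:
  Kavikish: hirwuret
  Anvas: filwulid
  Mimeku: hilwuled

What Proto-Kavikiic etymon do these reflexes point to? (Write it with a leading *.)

Position 7: Kavikish has e, Anvas has i, Mimeku has e. Kavikish preserves e here (none of its changes turn any other segment into e), so the proto-segment is *e.
Position 8: Kavikish has t, Anvas has d, Mimeku has d. Anvas preserves d here (none of its changes turn any other segment into d), so the proto-segment is *d.
Position 3: Kavikish has r, Anvas has l, Mimeku has l. Kavikish preserves r here (none of its changes turn any other segment into r), so the proto-segment is *r.
Continuing position by position gives *firwured; check it forward:
Kavikish: *firwured > hirwured > hirwuret  (by unconditioned shift, final devoicing)
Anvas: *firwured
  firwured (rule 1 does not apply)
  firwured → filwuled   [unconditioned shift]
  filwuled (rule 3 does not apply)
  filwuled → filwulid   [vowel merger]
  giving Anvas filwulid.
Mimeku: *firwured
  firwured → filwuled   [unconditioned shift]
  filwuled → hilwuled   [unconditioned shift]
  hilwuled (rule 3 does not apply)
  giving Mimeku hilwuled.
No other proto-form is consistent with every reflex, so the reconstruction is *firwured.

*firwured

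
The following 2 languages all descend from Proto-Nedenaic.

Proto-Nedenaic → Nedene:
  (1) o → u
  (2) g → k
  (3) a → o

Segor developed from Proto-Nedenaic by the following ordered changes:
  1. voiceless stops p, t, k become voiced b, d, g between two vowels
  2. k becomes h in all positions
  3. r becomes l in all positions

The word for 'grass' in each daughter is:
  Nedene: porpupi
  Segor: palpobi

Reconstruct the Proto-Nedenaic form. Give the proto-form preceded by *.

*parpopi

Position 3: Nedene has r, Segor has l. Nedene preserves r here (none of its changes turn any other segment into r), so the proto-segment is *r.
Position 5: Nedene has u, Segor has o. Segor preserves o here (none of its changes turn any other segment into o), so the proto-segment is *o.
Position 6: Nedene has p, Segor has b. Nedene preserves p here (none of its changes turn any other segment into p), so the proto-segment is *p.
Verify the candidate proto-form against each daughter:
Nedene: *parpopi > parpupi > porpupi  (by vowel merger, vowel merger)
Segor: *parpopi
  parpopi → parpobi   [intervocalic voicing]
  parpobi (rule 2 does not apply)
  parpobi → palpobi   [unconditioned shift]
  giving Segor palpobi.
*parpopi is the unique common source.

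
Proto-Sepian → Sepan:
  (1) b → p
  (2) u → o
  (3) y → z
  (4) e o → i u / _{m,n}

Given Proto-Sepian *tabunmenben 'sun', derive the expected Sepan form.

tapunminpin

Sepan: *tabunmenben
  tabunmenben → tapunmenpen   [unconditioned shift]
  tapunmenpen → taponmenpen   [vowel merger]
  taponmenpen (rule 3 does not apply)
  taponmenpen → tapunminpin   [pre-nasal raising]
  giving Sepan tapunminpin.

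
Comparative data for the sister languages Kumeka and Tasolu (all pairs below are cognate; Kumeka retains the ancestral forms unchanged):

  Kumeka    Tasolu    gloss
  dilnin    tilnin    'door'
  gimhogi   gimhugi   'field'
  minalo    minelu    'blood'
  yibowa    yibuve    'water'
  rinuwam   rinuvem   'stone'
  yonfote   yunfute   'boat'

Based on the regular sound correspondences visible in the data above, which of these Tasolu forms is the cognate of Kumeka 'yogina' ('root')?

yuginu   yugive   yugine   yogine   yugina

gimhogi ~ gimhugi, yibowa ~ yibuve — Kumeka o corresponds to Tasolu u after a consonant, before a consonant other than r, m, n, p, b, f, v.
yibowa ~ yibuve — Kumeka a corresponds to Tasolu e word-finally.
Applying these to Kumeka 'yogina':
  yogina → yugina   (o→u after a consonant, before a consonant other than r, m, n, p, b, f, v)
  yugina → yugine   (a→e word-finally)
So the Tasolu cognate is 'yugine'.

yugine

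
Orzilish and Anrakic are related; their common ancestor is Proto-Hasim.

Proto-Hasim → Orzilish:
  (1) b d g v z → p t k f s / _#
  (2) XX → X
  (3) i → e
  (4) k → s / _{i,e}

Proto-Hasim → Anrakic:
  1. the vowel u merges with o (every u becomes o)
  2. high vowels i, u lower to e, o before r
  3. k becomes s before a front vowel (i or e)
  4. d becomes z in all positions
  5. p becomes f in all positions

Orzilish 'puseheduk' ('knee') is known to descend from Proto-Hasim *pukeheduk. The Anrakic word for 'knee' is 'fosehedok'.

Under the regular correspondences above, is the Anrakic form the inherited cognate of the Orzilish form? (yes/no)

Derive the expected Anrakic reflex of *pukeheduk:
Anrakic: *pukeheduk
  pukeheduk → pokehedok   [vowel merger]
  pokehedok (rule 2 does not apply)
  pokehedok → posehedok   [palatalisation]
  posehedok → posehezok   [unconditioned shift]
  posehezok → fosehezok   [unconditioned shift]
  giving Anrakic fosehezok.
The regular Anrakic reflex would be 'fosehezok', but the attested form is 'fosehedok'. The correspondence is irregular, so they are not cognates (the Anrakic form has a different source).

no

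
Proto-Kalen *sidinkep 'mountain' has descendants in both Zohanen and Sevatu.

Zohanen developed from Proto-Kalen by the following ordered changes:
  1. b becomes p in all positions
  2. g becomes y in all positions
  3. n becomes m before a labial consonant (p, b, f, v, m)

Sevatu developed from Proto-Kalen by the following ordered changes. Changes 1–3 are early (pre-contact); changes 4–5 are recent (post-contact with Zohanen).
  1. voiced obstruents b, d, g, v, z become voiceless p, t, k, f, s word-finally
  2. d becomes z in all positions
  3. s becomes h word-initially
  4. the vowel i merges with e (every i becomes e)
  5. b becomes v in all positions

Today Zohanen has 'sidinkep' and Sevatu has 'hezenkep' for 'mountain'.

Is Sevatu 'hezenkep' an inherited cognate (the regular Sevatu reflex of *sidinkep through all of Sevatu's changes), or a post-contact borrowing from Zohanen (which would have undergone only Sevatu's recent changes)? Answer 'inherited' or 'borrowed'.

inherited

If inherited, *sidinkep would pass through all of Sevatu's changes:
Sevatu: start from *sidinkep.
  rule 1: no change — sidinkep
  rule 2 (unconditioned shift): sidinkep → sizinkep
  rule 3 (debuccalisation): sizinkep → hizinkep
  rule 4 (vowel merger): hizinkep → hezenkep
  rule 5: no change — hezenkep
  ⇒ Sevatu hezenkep
If borrowed from Zohanen 'sidinkep' after the early changes, it would undergo only the recent ones:
  rule 4 (vowel merger): sidinkep → sedenkep
  rule 5 (unconditioned shift): no change (sedenkep)
  ⇒ as a loan: sedenkep
Sevatu 'hezenkep' matches the inherited outcome exactly, so it is an inherited cognate, not a loan.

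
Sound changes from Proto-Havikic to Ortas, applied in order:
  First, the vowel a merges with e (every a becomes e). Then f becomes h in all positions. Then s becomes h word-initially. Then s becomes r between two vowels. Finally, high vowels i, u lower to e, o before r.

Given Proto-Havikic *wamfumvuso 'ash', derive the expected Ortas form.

wemhumvoro

Ortas: *wamfumvuso
  wamfumvuso → wemfumvuso   [vowel merger]
  wemfumvuso → wemhumvuso   [unconditioned shift]
  wemhumvuso (rule 3 does not apply)
  wemhumvuso → wemhumvuro   [rhotacism]
  wemhumvuro → wemhumvoro   [pre-rhotic lowering]
  giving Ortas wemhumvoro.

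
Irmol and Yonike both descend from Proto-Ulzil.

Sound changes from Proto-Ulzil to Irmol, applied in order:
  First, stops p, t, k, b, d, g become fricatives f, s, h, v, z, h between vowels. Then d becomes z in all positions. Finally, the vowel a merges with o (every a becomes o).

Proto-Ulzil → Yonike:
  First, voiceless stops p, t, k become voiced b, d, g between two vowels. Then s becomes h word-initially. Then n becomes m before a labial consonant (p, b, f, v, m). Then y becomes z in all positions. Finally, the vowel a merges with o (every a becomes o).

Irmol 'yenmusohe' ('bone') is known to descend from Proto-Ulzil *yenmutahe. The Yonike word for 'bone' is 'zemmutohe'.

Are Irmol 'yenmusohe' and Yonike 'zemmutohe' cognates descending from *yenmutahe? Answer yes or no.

no

Derive the expected Yonike reflex of *yenmutahe:
Yonike: *yenmutahe > yenmudahe > yemmudahe > zemmudahe > zemmudohe  (by intervocalic voicing, nasal place assimilation, unconditioned shift, vowel merger)
The regular Yonike reflex would be 'zemmudohe', but the attested form is 'zemmutohe'. The correspondence is irregular, so they are not cognates (the Yonike form has a different source).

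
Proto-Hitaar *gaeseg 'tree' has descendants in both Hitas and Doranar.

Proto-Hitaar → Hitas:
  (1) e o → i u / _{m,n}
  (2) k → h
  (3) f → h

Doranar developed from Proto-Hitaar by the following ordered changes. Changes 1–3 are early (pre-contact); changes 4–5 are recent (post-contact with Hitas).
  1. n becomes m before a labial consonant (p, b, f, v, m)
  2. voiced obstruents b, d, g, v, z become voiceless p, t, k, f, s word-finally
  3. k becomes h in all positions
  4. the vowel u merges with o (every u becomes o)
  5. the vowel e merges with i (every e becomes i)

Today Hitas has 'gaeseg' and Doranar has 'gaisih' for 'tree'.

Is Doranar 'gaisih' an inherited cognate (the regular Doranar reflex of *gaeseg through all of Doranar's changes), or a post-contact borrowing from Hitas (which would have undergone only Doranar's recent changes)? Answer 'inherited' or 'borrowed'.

inherited

If inherited, *gaeseg would pass through all of Doranar's changes:
Doranar: start from *gaeseg.
  rule 1: no change — gaeseg
  rule 2 (final devoicing): gaeseg → gaesek
  rule 3 (unconditioned shift): gaesek → gaeseh
  rule 4: no change — gaeseh
  rule 5 (vowel merger): gaeseh → gaisih
  ⇒ Doranar gaisih
If borrowed from Hitas 'gaeseg' after the early changes, it would undergo only the recent ones:
  rule 4 (vowel merger): no change (gaeseg)
  rule 5 (vowel merger): gaeseg → gaisig
  ⇒ as a loan: gaisig
Doranar 'gaisih' matches the inherited outcome exactly, so it is an inherited cognate, not a loan.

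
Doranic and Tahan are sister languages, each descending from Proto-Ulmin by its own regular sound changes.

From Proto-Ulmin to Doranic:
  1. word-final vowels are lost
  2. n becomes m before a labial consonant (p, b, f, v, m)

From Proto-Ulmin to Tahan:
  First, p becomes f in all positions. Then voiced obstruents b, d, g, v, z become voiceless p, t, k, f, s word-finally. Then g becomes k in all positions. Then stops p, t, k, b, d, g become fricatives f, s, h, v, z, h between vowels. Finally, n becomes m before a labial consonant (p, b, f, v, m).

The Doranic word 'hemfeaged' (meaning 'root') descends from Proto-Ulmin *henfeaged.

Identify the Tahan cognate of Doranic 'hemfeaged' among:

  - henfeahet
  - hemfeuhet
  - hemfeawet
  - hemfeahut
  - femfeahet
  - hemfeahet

Tahan: *henfeaged > henfeaget > henfeaket > henfeahet > hemfeahet  (by final devoicing, unconditioned shift, intervocalic lenition, nasal place assimilation)

hemfeahet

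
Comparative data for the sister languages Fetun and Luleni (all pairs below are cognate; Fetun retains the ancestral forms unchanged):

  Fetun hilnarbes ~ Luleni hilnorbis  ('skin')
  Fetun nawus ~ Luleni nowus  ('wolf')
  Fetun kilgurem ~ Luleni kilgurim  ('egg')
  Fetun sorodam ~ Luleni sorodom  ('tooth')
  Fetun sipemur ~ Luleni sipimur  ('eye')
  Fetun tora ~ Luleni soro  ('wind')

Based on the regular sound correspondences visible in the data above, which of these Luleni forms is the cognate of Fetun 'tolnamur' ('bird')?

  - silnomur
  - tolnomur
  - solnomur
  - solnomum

solnomur

tora ~ soro — Fetun t corresponds to Luleni s word-initially before a back vowel.
sorodam ~ sorodom — Fetun a corresponds to Luleni o after a consonant, before a nasal.
Applying these to Fetun 'tolnamur':
  tolnamur → solnamur   (t→s word-initially before a back vowel)
  solnamur → solnomur   (a→o after a consonant, before a nasal)
So the Luleni cognate is 'solnomur'.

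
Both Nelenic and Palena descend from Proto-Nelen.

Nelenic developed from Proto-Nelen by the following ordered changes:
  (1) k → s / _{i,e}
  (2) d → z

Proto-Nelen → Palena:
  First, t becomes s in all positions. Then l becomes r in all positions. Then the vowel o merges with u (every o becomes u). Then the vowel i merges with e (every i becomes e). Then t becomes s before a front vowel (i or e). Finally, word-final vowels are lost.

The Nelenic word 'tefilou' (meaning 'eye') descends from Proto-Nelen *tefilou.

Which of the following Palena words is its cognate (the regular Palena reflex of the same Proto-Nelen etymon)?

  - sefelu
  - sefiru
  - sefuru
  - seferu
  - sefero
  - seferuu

Palena: *tefilou
  tefilou → sefilou   [unconditioned shift]
  sefilou → sefirou   [unconditioned shift]
  sefirou → sefiruu   [vowel merger]
  sefiruu → seferuu   [vowel merger]
  seferuu (rule 5 does not apply)
  seferuu → seferu   [apocope]
  giving Palena seferu.
Among the options, 'seferu' alone shows every Palena change applied in order.

seferu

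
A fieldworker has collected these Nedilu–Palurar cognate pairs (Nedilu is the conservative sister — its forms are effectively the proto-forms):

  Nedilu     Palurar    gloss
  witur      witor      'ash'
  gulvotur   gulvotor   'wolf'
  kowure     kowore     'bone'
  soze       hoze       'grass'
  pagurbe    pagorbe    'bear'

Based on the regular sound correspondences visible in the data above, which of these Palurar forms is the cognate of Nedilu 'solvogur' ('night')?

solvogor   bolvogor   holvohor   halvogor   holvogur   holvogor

soze ~ hoze — Nedilu s corresponds to Palurar h word-initially before a back vowel.
witur ~ witor, gulvotur ~ gulvotor — Nedilu u corresponds to Palurar o after a consonant, before r.
Applying these to Nedilu 'solvogur':
  solvogur → holvogur   (s→h word-initially before a back vowel)
  holvogur → holvogor   (u→o after a consonant, before r)
So the Palurar cognate is 'holvogor'.

holvogor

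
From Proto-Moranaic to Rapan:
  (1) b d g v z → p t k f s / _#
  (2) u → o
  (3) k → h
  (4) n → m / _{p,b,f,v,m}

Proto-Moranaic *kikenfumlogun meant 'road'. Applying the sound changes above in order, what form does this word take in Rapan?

Rapan: start from *kikenfumlogun.
  rule 1: no change — kikenfumlogun
  rule 2 (vowel merger): kikenfumlogun → kikenfomlogon
  rule 3 (unconditioned shift): kikenfomlogon → hihenfomlogon
  rule 4 (nasal place assimilation): hihenfomlogon → hihemfomlogon
  ⇒ Rapan hihemfomlogon

hihemfomlogon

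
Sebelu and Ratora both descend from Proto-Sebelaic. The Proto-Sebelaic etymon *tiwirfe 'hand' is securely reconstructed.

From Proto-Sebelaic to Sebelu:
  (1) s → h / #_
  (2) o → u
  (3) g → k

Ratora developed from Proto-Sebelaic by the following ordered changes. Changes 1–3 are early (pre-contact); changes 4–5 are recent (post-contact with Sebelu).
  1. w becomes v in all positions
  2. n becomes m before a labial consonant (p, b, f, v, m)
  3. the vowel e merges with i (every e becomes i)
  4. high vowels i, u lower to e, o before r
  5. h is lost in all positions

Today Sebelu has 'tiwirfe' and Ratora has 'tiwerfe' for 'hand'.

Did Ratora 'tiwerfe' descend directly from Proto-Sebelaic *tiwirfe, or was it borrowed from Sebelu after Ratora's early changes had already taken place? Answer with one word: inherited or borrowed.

If inherited, *tiwirfe would pass through all of Ratora's changes:
Ratora: start from *tiwirfe.
  rule 1 (unconditioned shift): tiwirfe → tivirfe
  rule 2: no change — tivirfe
  rule 3 (vowel merger): tivirfe → tivirfi
  rule 4 (pre-rhotic lowering): tivirfi → tiverfi
  rule 5: no change — tiverfi
  ⇒ Ratora tiverfi
If borrowed from Sebelu 'tiwirfe' after the early changes, it would undergo only the recent ones:
  rule 4 (pre-rhotic lowering): tiwirfe → tiwerfe
  rule 5 (h-loss): no change (tiwerfe)
  ⇒ as a loan: tiwerfe
Ratora 'tiwerfe' matches the loan outcome 'tiwerfe', not the inherited 'tiverfi' — it skipped the early Ratora changes, so it was borrowed from Sebelu.

borrowed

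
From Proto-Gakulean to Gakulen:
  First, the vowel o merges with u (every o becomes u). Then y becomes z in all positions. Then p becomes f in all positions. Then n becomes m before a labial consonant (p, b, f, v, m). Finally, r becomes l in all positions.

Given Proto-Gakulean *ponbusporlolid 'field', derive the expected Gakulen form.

fumbusfullulid

Gakulen: *ponbusporlolid
  ponbusporlolid → punbuspurlulid   [vowel merger]
  punbuspurlulid (rule 2 does not apply)
  punbuspurlulid → funbusfurlulid   [unconditioned shift]
  funbusfurlulid → fumbusfurlulid   [nasal place assimilation]
  fumbusfurlulid → fumbusfullulid   [unconditioned shift]
  giving Gakulen fumbusfullulid.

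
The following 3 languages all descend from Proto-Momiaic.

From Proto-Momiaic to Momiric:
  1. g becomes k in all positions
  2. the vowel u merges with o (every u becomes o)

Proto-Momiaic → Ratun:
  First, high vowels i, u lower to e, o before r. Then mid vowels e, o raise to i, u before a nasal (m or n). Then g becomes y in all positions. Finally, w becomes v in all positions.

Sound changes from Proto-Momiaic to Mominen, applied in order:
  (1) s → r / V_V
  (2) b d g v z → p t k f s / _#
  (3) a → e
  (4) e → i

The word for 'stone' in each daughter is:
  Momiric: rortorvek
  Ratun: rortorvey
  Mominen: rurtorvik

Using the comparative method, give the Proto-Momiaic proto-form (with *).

*rurtorveg

Position 2: Momiric has o, Ratun has o, Mominen has u. Mominen preserves u here (none of its changes turn any other segment into u), so the proto-segment is *u.
Position 8: Momiric has e, Ratun has e, Mominen has i. Momiric preserves e here (none of its changes turn any other segment into e), so the proto-segment is *e.
Position 9: Momiric has k, Ratun has y, Mominen has k. Taking the neighbouring segments as reconstructed: Momiric k could go back to *k or *g; Ratun y could go back to *g or *y; Mominen k could go back to *k or *g — the one source consistent with every daughter is *g.
Continuing position by position gives *rurtorveg; check it forward:
Momiric: *rurtorveg > rurtorvek > rortorvek  (by unconditioned shift, vowel merger)
Ratun: *rurtorveg
  rurtorveg → rortorveg   [pre-rhotic lowering]
  rortorveg (rule 2 does not apply)
  rortorveg → rortorvey   [unconditioned shift]
  rortorvey (rule 4 does not apply)
  giving Ratun rortorvey.
Mominen: *rurtorveg > rurtorvek > rurtorvik  (by final devoicing, vowel merger)
*rurtorveg is the unique common source.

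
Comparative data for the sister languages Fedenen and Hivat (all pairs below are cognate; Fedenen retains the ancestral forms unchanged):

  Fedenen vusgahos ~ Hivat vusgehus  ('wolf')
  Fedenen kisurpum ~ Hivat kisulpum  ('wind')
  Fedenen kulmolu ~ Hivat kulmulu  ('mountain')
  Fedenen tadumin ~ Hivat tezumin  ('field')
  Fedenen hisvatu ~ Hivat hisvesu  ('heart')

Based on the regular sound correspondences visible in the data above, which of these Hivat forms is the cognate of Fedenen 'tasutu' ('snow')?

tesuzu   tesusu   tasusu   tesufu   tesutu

tesusu

vusgahos ~ vusgehus, tadumin ~ tezumin — Fedenen a corresponds to Hivat e after a consonant, before a consonant other than r, m, n, p, b, f, v.
hisvatu ~ hisvesu — Fedenen t corresponds to Hivat s between vowels (before a back vowel).
Applying these to Fedenen 'tasutu':
  tasutu → tesutu   (a→e after a consonant, before a consonant other than r, m, n, p, b, f, v)
  tesutu → tesusu   (t→s between vowels (before a back vowel))
So the Hivat cognate is 'tesusu'.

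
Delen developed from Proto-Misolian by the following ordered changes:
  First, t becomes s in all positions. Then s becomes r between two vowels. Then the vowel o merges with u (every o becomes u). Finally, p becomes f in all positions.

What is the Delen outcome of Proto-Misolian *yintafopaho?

yinsafufahu

Delen: *yintafopaho > yinsafopaho > yinsafupahu > yinsafufahu  (by unconditioned shift, vowel merger, unconditioned shift)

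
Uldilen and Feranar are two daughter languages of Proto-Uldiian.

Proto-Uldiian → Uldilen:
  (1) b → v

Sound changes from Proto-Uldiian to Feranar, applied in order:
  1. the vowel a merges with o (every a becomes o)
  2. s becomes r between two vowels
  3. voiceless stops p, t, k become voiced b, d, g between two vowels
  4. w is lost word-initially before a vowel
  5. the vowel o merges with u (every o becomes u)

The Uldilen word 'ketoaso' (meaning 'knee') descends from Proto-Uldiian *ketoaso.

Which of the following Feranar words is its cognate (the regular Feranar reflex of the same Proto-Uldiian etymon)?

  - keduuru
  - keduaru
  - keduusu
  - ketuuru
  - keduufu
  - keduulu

keduuru

Feranar: *ketoaso
  ketoaso → ketooso   [vowel merger]
  ketooso → ketooro   [rhotacism]
  ketooro → kedooro   [intervocalic voicing]
  kedooro (rule 4 does not apply)
  kedooro → keduuru   [vowel merger]
  giving Feranar keduuru.
Only 'keduuru' matches the regular Feranar development of *ketoaso.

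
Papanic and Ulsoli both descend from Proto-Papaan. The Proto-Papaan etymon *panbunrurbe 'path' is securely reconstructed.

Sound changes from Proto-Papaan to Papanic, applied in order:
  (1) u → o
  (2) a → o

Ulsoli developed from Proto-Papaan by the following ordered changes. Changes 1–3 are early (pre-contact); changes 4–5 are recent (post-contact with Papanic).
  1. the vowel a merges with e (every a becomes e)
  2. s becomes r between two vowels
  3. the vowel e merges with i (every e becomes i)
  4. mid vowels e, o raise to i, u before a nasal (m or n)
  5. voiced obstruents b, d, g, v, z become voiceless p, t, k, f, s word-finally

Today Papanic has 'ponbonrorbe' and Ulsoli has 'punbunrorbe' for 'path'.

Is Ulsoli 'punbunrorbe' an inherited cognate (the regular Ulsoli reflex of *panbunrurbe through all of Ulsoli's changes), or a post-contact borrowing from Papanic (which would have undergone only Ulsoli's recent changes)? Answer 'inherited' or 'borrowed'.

borrowed

If inherited, *panbunrurbe would pass through all of Ulsoli's changes:
Ulsoli: *panbunrurbe > penbunrurbe > pinbunrurbi  (by vowel merger, vowel merger)
If borrowed from Papanic 'ponbonrorbe' after the early changes, it would undergo only the recent ones:
  rule 4 (pre-nasal raising): ponbonrorbe → punbunrorbe
  rule 5 (final devoicing): no change (punbunrorbe)
  ⇒ as a loan: punbunrorbe
Ulsoli 'punbunrorbe' matches the loan outcome 'punbunrorbe', not the inherited 'pinbunrurbi' — it skipped the early Ulsoli changes, so it was borrowed from Papanic.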